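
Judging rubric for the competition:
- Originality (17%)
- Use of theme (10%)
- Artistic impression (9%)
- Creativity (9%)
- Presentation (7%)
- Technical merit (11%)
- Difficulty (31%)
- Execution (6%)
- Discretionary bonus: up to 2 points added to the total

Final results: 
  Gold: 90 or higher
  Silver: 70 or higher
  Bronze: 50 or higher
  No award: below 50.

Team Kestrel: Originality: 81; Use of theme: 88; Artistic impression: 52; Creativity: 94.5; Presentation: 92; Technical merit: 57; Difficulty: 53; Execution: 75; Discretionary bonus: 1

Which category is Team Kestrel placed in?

Silver

Weighted total:
  Originality 81 × 0.17 = 13.77
  Use of theme 88 × 0.1 = 8.8
  Artistic impression 52 × 0.09 = 4.68
  Creativity 94.5 × 0.09 = 8.505
  Presentation 92 × 0.07 = 6.44
  Technical merit 57 × 0.11 = 6.27
  Difficulty 53 × 0.31 = 16.43
  Execution 75 × 0.06 = 4.5
Sum = 69.395
Discretionary bonus: 69.395 + 1 = 70.395
70.395 is ≥ 70 and < 90 → Silver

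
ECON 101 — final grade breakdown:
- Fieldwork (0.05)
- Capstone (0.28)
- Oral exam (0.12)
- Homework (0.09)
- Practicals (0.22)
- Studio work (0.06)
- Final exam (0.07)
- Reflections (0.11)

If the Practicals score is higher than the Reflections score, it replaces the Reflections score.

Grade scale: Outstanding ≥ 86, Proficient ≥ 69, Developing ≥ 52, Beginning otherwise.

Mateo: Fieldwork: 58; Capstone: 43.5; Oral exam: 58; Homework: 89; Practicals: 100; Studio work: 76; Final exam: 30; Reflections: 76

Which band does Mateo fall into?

Proficient

Practicals (100) > Reflections (76), so Reflections counts as 100.
Weighted total:
  Fieldwork 58 × 0.05 = 2.9
  Capstone 43.5 × 0.28 = 12.18
  Oral exam 58 × 0.12 = 6.96
  Homework 89 × 0.09 = 8.01
  Practicals 100 × 0.22 = 22
  Studio work 76 × 0.06 = 4.56
  Final exam 30 × 0.07 = 2.1
  Reflections 100 × 0.11 = 11
Sum = 69.71
69.71 is ≥ 69 and < 86 → Proficient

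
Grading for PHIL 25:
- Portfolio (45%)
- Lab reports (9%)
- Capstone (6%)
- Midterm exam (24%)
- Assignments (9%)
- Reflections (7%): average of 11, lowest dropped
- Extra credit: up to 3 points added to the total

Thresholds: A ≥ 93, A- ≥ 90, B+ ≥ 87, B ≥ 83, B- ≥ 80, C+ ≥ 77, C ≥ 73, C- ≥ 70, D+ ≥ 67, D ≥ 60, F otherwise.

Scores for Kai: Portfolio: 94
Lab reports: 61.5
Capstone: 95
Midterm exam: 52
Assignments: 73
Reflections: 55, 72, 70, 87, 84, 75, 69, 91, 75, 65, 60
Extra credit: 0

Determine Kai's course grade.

C+

Reflections: drop 55 → average of remaining 10 = 748/10 = 74.8
Weighted total:
  Portfolio 94 × 0.45 = 42.3
  Lab reports 61.5 × 0.09 = 5.535
  Capstone 95 × 0.06 = 5.7
  Midterm exam 52 × 0.24 = 12.48
  Assignments 73 × 0.09 = 6.57
  Reflections 74.8 × 0.07 = 5.236
Sum = 77.821
Extra credit: 77.821 + 0 = 77.821
77.821 is ≥ 77 and < 80 → C+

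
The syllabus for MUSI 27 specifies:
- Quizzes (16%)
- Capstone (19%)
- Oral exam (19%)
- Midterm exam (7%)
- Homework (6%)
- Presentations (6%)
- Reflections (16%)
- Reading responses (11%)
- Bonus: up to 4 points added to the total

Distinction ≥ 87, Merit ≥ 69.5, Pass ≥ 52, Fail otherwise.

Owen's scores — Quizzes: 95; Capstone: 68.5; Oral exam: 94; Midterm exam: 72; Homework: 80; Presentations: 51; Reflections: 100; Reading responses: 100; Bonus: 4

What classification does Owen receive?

Distinction

Weighted total:
  Quizzes 95 × 0.16 = 15.2
  Capstone 68.5 × 0.19 = 13.015
  Oral exam 94 × 0.19 = 17.86
  Midterm exam 72 × 0.07 = 5.04
  Homework 80 × 0.06 = 4.8
  Presentations 51 × 0.06 = 3.06
  Reflections 100 × 0.16 = 16
  Reading responses 100 × 0.11 = 11
Sum = 85.975
Bonus: 85.975 + 4 = 89.975
89.975 ≥ 87 → Distinction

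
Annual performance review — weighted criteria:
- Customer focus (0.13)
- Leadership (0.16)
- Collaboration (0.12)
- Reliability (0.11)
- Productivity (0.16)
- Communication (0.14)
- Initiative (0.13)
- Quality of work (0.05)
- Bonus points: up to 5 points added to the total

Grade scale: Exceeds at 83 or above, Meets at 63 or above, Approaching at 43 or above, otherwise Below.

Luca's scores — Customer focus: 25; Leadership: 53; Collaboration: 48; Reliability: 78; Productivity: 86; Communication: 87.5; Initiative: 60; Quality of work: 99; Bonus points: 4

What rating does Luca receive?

Weighted total:
  Customer focus 25 × 0.13 = 3.25
  Leadership 53 × 0.16 = 8.48
  Collaboration 48 × 0.12 = 5.76
  Reliability 78 × 0.11 = 8.58
  Productivity 86 × 0.16 = 13.76
  Communication 87.5 × 0.14 = 12.25
  Initiative 60 × 0.13 = 7.8
  Quality of work 99 × 0.05 = 4.95
Sum = 64.83
Bonus points: 64.83 + 4 = 68.83
68.83 is ≥ 63 and < 83 → Meets

Meets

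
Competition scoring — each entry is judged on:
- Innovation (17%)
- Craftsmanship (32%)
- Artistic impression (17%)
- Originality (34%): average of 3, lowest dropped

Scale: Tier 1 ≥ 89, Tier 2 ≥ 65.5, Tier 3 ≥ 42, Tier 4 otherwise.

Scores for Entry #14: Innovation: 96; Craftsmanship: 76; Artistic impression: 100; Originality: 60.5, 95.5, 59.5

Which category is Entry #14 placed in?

Originality: drop 59.5 → average of remaining 2 = 156/2 = 78
Weighted total:
  Innovation 96 × 0.17 = 16.32
  Craftsmanship 76 × 0.32 = 24.32
  Artistic impression 100 × 0.17 = 17
  Originality 78 × 0.34 = 26.52
Sum = 84.16
84.16 is ≥ 65.5 and < 89 → Tier 2

Tier 2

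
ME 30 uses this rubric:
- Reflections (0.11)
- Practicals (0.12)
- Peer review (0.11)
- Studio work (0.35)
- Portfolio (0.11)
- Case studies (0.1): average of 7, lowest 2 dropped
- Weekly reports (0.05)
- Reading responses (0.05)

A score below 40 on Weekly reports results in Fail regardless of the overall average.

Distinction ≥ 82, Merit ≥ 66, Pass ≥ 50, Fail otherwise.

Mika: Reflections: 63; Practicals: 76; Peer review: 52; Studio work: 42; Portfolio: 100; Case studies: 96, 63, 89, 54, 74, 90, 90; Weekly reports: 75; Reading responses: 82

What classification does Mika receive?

Case studies: drop 54, 63 → average of remaining 5 = 439/5 = 87.8
Weekly reports score 75 ≥ 40: minimum met.
Weighted total:
  Reflections 63 × 0.11 = 6.93
  Practicals 76 × 0.12 = 9.12
  Peer review 52 × 0.11 = 5.72
  Studio work 42 × 0.35 = 14.7
  Portfolio 100 × 0.11 = 11
  Case studies 87.8 × 0.1 = 8.78
  Weekly reports 75 × 0.05 = 3.75
  Reading responses 82 × 0.05 = 4.1
Sum = 64.1
64.1 is ≥ 50 and < 66 → Pass

Pass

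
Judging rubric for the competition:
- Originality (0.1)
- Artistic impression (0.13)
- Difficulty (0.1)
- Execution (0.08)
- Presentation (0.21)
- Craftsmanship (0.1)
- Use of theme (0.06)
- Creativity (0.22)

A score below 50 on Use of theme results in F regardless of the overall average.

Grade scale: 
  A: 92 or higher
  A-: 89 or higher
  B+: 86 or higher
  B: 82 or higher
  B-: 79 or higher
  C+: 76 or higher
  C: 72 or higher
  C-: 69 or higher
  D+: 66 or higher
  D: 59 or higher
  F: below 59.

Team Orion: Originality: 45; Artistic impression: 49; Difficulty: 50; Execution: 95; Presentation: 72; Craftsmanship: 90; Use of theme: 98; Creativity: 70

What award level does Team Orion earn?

Use of theme score 98 ≥ 50: minimum met.
Weighted total:
  Originality 45 × 0.1 = 4.5
  Artistic impression 49 × 0.13 = 6.37
  Difficulty 50 × 0.1 = 5
  Execution 95 × 0.08 = 7.6
  Presentation 72 × 0.21 = 15.12
  Craftsmanship 90 × 0.1 = 9
  Use of theme 98 × 0.06 = 5.88
  Creativity 70 × 0.22 = 15.4
Sum = 68.87
68.87 is ≥ 66 and < 69 → D+

D+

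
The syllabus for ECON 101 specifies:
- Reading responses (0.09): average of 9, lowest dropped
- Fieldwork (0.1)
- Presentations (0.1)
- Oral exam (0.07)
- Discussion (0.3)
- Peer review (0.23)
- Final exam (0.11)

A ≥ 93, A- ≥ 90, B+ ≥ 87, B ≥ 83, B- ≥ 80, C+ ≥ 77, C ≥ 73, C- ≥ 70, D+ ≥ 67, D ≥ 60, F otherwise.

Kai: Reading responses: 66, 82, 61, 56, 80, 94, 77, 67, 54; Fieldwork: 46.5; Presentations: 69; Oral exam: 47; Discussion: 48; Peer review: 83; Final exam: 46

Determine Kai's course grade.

Reading responses: drop 54 → average of remaining 8 = 583/8 = 72.875
Weighted total:
  Reading responses 72.875 × 0.09 = 6.55875
  Fieldwork 46.5 × 0.1 = 4.65
  Presentations 69 × 0.1 = 6.9
  Oral exam 47 × 0.07 = 3.29
  Discussion 48 × 0.3 = 14.4
  Peer review 83 × 0.23 = 19.09
  Final exam 46 × 0.11 = 5.06
Sum = 59.94875
59.94875 < 60 → F

F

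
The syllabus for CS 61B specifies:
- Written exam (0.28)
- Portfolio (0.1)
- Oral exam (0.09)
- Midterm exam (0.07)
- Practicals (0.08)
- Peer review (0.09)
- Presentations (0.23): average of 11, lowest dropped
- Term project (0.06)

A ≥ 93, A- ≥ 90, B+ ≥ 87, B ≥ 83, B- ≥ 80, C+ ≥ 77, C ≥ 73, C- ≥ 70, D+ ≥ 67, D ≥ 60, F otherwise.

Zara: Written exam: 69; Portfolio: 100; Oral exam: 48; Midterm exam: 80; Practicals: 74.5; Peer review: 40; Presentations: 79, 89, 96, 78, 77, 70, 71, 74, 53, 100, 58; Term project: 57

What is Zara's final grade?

C-

Presentations: drop 53 → average of remaining 10 = 792/10 = 79.2
Weighted total:
  Written exam 69 × 0.28 = 19.32
  Portfolio 100 × 0.1 = 10
  Oral exam 48 × 0.09 = 4.32
  Midterm exam 80 × 0.07 = 5.6
  Practicals 74.5 × 0.08 = 5.96
  Peer review 40 × 0.09 = 3.6
  Presentations 79.2 × 0.23 = 18.216
  Term project 57 × 0.06 = 3.42
Sum = 70.436
70.436 is ≥ 70 and < 73 → C-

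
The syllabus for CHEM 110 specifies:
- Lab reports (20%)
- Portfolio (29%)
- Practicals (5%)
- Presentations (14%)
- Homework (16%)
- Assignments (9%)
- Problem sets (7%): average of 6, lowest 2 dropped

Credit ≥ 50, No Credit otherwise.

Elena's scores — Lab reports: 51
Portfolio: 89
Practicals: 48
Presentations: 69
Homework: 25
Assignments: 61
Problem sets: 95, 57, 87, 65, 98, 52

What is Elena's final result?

Credit

Problem sets: drop 52, 57 → average of remaining 4 = 345/4 = 86.25
Weighted total:
  Lab reports 51 × 0.2 = 10.2
  Portfolio 89 × 0.29 = 25.81
  Practicals 48 × 0.05 = 2.4
  Presentations 69 × 0.14 = 9.66
  Homework 25 × 0.16 = 4
  Assignments 61 × 0.09 = 5.49
  Problem sets 86.25 × 0.07 = 6.0375
Sum = 63.5975
63.5975 ≥ 50 → Credit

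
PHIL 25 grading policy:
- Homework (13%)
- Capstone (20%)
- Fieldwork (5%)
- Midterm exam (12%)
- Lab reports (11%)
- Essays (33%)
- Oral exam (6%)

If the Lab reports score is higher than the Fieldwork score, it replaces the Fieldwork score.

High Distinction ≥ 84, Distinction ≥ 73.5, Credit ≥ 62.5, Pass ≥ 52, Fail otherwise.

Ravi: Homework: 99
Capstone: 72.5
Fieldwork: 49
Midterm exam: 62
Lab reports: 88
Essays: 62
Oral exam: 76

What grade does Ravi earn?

Distinction

Lab reports (88) > Fieldwork (49), so Fieldwork counts as 88.
Weighted total:
  Homework 99 × 0.13 = 12.87
  Capstone 72.5 × 0.2 = 14.5
  Fieldwork 88 × 0.05 = 4.4
  Midterm exam 62 × 0.12 = 7.44
  Lab reports 88 × 0.11 = 9.68
  Essays 62 × 0.33 = 20.46
  Oral exam 76 × 0.06 = 4.56
Sum = 73.91
73.91 is ≥ 73.5 and < 84 → Distinction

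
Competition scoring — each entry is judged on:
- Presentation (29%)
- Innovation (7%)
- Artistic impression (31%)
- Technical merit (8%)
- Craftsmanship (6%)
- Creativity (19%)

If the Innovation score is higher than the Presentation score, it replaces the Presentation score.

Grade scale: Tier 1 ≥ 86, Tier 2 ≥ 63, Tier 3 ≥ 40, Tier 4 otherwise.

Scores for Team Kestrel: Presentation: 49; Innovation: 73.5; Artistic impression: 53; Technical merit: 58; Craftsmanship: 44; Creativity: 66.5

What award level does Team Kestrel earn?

Tier 3

Innovation (73.5) > Presentation (49), so Presentation counts as 73.5.
Weighted total:
  Presentation 73.5 × 0.29 = 21.315
  Innovation 73.5 × 0.07 = 5.145
  Artistic impression 53 × 0.31 = 16.43
  Technical merit 58 × 0.08 = 4.64
  Craftsmanship 44 × 0.06 = 2.64
  Creativity 66.5 × 0.19 = 12.635
Sum = 62.805
62.805 is ≥ 40 and < 63 → Tier 3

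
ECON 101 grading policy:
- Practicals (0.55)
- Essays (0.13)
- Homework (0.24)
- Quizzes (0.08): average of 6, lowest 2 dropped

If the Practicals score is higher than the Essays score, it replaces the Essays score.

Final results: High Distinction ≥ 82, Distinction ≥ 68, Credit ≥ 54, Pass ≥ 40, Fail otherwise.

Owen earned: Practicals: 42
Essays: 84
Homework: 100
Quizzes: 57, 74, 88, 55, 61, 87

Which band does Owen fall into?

Quizzes: drop 55, 57 → average of remaining 4 = 310/4 = 77.5
Practicals (42) ≤ Essays (84), so Essays stays at 84.
Weighted total:
  Practicals 42 × 0.55 = 23.1
  Essays 84 × 0.13 = 10.92
  Homework 100 × 0.24 = 24
  Quizzes 77.5 × 0.08 = 6.2
Sum = 64.22
64.22 is ≥ 54 and < 68 → Credit

Credit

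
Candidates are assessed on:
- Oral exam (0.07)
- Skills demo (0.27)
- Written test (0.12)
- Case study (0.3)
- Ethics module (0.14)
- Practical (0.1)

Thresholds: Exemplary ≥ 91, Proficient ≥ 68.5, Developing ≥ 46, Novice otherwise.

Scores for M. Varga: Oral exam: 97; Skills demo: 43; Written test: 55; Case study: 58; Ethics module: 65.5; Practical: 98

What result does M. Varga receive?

Developing

Weighted total:
  Oral exam 97 × 0.07 = 6.79
  Skills demo 43 × 0.27 = 11.61
  Written test 55 × 0.12 = 6.6
  Case study 58 × 0.3 = 17.4
  Ethics module 65.5 × 0.14 = 9.17
  Practical 98 × 0.1 = 9.8
Sum = 61.37
61.37 is ≥ 46 and < 68.5 → Developing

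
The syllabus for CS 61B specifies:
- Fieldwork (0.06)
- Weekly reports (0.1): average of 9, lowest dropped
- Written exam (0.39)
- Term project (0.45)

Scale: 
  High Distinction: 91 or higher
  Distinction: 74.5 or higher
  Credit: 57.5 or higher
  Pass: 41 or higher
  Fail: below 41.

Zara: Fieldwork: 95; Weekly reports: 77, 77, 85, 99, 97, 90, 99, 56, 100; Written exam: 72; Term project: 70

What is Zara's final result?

Weekly reports: drop 56 → average of remaining 8 = 724/8 = 90.5
Weighted total:
  Fieldwork 95 × 0.06 = 5.7
  Weekly reports 90.5 × 0.1 = 9.05
  Written exam 72 × 0.39 = 28.08
  Term project 70 × 0.45 = 31.5
Sum = 74.33
74.33 is ≥ 57.5 and < 74.5 → Credit

Credit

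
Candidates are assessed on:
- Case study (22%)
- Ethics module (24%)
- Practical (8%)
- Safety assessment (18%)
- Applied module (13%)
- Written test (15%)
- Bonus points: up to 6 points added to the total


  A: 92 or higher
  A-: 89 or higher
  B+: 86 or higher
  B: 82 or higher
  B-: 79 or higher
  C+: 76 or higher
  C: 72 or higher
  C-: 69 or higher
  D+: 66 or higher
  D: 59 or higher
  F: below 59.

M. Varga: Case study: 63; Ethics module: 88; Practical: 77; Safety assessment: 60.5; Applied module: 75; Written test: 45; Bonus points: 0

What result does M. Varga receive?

D+

Weighted total:
  Case study 63 × 0.22 = 13.86
  Ethics module 88 × 0.24 = 21.12
  Practical 77 × 0.08 = 6.16
  Safety assessment 60.5 × 0.18 = 10.89
  Applied module 75 × 0.13 = 9.75
  Written test 45 × 0.15 = 6.75
Sum = 68.53
Bonus points: 68.53 + 0 = 68.53
68.53 is ≥ 66 and < 69 → D+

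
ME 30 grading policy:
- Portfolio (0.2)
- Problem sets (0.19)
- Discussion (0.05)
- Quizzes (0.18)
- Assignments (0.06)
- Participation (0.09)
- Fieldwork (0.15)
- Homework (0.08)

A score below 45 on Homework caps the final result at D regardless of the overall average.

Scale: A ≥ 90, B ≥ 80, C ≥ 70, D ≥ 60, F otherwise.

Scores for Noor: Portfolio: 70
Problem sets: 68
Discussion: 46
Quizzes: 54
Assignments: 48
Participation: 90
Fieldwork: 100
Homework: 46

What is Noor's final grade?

D

Homework score 46 ≥ 45: minimum met.
Weighted total:
  Portfolio 70 × 0.2 = 14
  Problem sets 68 × 0.19 = 12.92
  Discussion 46 × 0.05 = 2.3
  Quizzes 54 × 0.18 = 9.72
  Assignments 48 × 0.06 = 2.88
  Participation 90 × 0.09 = 8.1
  Fieldwork 100 × 0.15 = 15
  Homework 46 × 0.08 = 3.68
Sum = 68.6
68.6 is ≥ 60 and < 70 → D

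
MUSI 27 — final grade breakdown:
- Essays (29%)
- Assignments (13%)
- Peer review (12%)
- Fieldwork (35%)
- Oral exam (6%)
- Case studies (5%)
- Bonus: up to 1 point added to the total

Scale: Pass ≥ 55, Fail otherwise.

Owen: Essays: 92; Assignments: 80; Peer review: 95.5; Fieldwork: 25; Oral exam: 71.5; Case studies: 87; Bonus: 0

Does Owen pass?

Pass

Weighted total:
  Essays 92 × 0.29 = 26.68
  Assignments 80 × 0.13 = 10.4
  Peer review 95.5 × 0.12 = 11.46
  Fieldwork 25 × 0.35 = 8.75
  Oral exam 71.5 × 0.06 = 4.29
  Case studies 87 × 0.05 = 4.35
Sum = 65.93
Bonus: 65.93 + 0 = 65.93
65.93 ≥ 55 → Pass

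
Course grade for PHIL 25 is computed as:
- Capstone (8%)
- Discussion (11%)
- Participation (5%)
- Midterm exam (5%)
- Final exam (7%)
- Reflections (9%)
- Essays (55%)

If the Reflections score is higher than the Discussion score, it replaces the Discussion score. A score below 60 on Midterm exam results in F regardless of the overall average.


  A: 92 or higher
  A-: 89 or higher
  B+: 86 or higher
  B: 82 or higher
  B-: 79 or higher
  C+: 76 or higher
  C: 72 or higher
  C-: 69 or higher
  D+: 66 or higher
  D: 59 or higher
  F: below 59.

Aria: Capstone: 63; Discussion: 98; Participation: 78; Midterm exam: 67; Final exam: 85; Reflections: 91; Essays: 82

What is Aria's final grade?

Reflections (91) ≤ Discussion (98), so Discussion stays at 98.
Midterm exam score 67 ≥ 60: minimum met.
Weighted total:
  Capstone 63 × 0.08 = 5.04
  Discussion 98 × 0.11 = 10.78
  Participation 78 × 0.05 = 3.9
  Midterm exam 67 × 0.05 = 3.35
  Final exam 85 × 0.07 = 5.95
  Reflections 91 × 0.09 = 8.19
  Essays 82 × 0.55 = 45.1
Sum = 82.31
82.31 is ≥ 82 and < 86 → B

B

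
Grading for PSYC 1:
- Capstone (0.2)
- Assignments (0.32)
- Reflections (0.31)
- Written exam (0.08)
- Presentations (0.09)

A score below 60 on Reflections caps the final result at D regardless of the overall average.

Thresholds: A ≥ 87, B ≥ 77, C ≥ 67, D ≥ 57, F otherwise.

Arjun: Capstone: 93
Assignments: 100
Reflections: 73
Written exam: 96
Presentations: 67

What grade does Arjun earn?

Reflections score 73 ≥ 60: minimum met.
Weighted total:
  Capstone 93 × 0.2 = 18.6
  Assignments 100 × 0.32 = 32
  Reflections 73 × 0.31 = 22.63
  Written exam 96 × 0.08 = 7.68
  Presentations 67 × 0.09 = 6.03
Sum = 86.94
86.94 is ≥ 77 and < 87 → B

B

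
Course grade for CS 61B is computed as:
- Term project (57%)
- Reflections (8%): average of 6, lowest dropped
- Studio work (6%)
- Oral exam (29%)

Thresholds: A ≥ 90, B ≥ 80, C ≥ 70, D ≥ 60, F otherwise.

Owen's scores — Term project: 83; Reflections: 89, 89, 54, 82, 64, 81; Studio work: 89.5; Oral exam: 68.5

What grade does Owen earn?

C

Reflections: drop 54 → average of remaining 5 = 405/5 = 81
Weighted total:
  Term project 83 × 0.57 = 47.31
  Reflections 81 × 0.08 = 6.48
  Studio work 89.5 × 0.06 = 5.37
  Oral exam 68.5 × 0.29 = 19.865
Sum = 79.025
79.025 is ≥ 70 and < 80 → C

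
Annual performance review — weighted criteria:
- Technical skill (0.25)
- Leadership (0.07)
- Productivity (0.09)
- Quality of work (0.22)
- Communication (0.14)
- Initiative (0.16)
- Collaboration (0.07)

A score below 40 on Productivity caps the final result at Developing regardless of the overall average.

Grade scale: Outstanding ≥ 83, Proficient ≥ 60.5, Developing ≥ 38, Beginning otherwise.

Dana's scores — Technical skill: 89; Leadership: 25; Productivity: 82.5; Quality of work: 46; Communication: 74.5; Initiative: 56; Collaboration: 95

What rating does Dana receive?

Proficient

Productivity score 82.5 ≥ 40: minimum met.
Weighted total:
  Technical skill 89 × 0.25 = 22.25
  Leadership 25 × 0.07 = 1.75
  Productivity 82.5 × 0.09 = 7.425
  Quality of work 46 × 0.22 = 10.12
  Communication 74.5 × 0.14 = 10.43
  Initiative 56 × 0.16 = 8.96
  Collaboration 95 × 0.07 = 6.65
Sum = 67.585
67.585 is ≥ 60.5 and < 83 → Proficient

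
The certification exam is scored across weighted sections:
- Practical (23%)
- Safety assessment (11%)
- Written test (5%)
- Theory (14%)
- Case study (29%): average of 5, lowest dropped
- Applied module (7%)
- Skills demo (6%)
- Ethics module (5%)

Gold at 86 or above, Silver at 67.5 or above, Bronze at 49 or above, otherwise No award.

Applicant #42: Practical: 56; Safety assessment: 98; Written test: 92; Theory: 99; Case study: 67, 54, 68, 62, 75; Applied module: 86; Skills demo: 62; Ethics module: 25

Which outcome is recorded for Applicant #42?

Silver

Case study: drop 54 → average of remaining 4 = 272/4 = 68
Weighted total:
  Practical 56 × 0.23 = 12.88
  Safety assessment 98 × 0.11 = 10.78
  Written test 92 × 0.05 = 4.6
  Theory 99 × 0.14 = 13.86
  Case study 68 × 0.29 = 19.72
  Applied module 86 × 0.07 = 6.02
  Skills demo 62 × 0.06 = 3.72
  Ethics module 25 × 0.05 = 1.25
Sum = 72.83
72.83 is ≥ 67.5 and < 86 → Silver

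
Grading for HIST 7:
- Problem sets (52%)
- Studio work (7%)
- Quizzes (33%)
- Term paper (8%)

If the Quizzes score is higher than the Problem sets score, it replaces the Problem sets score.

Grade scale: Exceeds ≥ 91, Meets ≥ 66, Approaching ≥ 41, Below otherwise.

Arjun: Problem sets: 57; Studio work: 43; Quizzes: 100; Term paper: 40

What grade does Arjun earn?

Exceeds

Quizzes (100) > Problem sets (57), so Problem sets counts as 100.
Weighted total:
  Problem sets 100 × 0.52 = 52
  Studio work 43 × 0.07 = 3.01
  Quizzes 100 × 0.33 = 33
  Term paper 40 × 0.08 = 3.2
Sum = 91.21
91.21 ≥ 91 → Exceeds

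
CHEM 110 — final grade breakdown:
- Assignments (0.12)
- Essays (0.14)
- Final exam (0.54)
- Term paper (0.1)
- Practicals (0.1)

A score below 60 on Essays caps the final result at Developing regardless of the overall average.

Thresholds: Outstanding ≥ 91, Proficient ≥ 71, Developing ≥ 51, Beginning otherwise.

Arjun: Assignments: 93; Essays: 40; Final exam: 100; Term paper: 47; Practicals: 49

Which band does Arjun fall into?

Developing

Essays score 40 < 60: minimum not met.
Weighted total:
  Assignments 93 × 0.12 = 11.16
  Essays 40 × 0.14 = 5.6
  Final exam 100 × 0.54 = 54
  Term paper 47 × 0.1 = 4.7
  Practicals 49 × 0.1 = 4.9
Sum = 80.36
80.36 would be Proficient; cap at Developing applies → Developing.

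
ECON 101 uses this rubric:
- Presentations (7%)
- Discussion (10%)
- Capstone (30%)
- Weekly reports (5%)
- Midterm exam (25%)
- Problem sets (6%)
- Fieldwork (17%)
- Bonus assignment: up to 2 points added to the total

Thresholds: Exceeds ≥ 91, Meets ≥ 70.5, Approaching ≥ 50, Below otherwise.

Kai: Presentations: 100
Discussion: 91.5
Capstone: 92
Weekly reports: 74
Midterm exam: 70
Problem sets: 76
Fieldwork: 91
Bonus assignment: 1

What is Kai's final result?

Weighted total:
  Presentations 100 × 0.07 = 7
  Discussion 91.5 × 0.1 = 9.15
  Capstone 92 × 0.3 = 27.6
  Weekly reports 74 × 0.05 = 3.7
  Midterm exam 70 × 0.25 = 17.5
  Problem sets 76 × 0.06 = 4.56
  Fieldwork 91 × 0.17 = 15.47
Sum = 84.98
Bonus assignment: 84.98 + 1 = 85.98
85.98 is ≥ 70.5 and < 91 → Meets

Meets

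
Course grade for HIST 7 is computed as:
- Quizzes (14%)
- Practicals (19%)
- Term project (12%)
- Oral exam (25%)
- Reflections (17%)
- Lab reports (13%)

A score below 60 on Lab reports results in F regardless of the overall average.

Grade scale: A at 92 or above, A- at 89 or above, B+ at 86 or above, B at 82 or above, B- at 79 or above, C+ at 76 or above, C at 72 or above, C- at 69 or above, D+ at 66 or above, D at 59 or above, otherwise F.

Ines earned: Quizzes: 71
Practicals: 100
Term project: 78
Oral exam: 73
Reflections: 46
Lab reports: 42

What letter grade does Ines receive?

Lab reports score 42 < 60: minimum not met.
Weighted total:
  Quizzes 71 × 0.14 = 9.94
  Practicals 100 × 0.19 = 19
  Term project 78 × 0.12 = 9.36
  Oral exam 73 × 0.25 = 18.25
  Reflections 46 × 0.17 = 7.82
  Lab reports 42 × 0.13 = 5.46
Sum = 69.83
Because the Lab reports minimum was not met, the result is F.

F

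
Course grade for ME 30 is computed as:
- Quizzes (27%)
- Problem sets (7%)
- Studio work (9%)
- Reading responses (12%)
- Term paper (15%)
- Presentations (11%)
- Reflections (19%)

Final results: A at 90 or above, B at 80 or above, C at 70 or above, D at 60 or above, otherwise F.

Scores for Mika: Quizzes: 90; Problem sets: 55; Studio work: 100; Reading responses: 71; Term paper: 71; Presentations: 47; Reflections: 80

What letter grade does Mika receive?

Weighted total:
  Quizzes 90 × 0.27 = 24.3
  Problem sets 55 × 0.07 = 3.85
  Studio work 100 × 0.09 = 9
  Reading responses 71 × 0.12 = 8.52
  Term paper 71 × 0.15 = 10.65
  Presentations 47 × 0.11 = 5.17
  Reflections 80 × 0.19 = 15.2
Sum = 76.69
76.69 is ≥ 70 and < 80 → C

C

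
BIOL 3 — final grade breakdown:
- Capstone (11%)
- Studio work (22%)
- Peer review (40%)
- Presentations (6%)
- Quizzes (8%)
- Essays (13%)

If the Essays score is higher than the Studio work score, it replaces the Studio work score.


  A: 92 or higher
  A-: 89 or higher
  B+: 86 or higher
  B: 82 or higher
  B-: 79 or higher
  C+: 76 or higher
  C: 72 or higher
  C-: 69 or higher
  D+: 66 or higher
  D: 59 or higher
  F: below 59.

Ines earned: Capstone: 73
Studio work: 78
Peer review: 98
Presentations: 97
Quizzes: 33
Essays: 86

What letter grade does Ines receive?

B

Essays (86) > Studio work (78), so Studio work counts as 86.
Weighted total:
  Capstone 73 × 0.11 = 8.03
  Studio work 86 × 0.22 = 18.92
  Peer review 98 × 0.4 = 39.2
  Presentations 97 × 0.06 = 5.82
  Quizzes 33 × 0.08 = 2.64
  Essays 86 × 0.13 = 11.18
Sum = 85.79
85.79 is ≥ 82 and < 86 → B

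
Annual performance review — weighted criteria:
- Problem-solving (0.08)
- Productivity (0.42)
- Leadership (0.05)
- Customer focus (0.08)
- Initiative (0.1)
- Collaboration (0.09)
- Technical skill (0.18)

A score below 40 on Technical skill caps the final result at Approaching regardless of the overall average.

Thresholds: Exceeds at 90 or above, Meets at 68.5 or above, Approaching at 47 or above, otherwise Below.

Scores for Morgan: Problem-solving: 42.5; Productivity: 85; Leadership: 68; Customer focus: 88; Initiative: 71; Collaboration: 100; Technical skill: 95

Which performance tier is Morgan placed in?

Technical skill score 95 ≥ 40: minimum met.
Weighted total:
  Problem-solving 42.5 × 0.08 = 3.4
  Productivity 85 × 0.42 = 35.7
  Leadership 68 × 0.05 = 3.4
  Customer focus 88 × 0.08 = 7.04
  Initiative 71 × 0.1 = 7.1
  Collaboration 100 × 0.09 = 9
  Technical skill 95 × 0.18 = 17.1
Sum = 82.74
82.74 is ≥ 68.5 and < 90 → Meets

Meets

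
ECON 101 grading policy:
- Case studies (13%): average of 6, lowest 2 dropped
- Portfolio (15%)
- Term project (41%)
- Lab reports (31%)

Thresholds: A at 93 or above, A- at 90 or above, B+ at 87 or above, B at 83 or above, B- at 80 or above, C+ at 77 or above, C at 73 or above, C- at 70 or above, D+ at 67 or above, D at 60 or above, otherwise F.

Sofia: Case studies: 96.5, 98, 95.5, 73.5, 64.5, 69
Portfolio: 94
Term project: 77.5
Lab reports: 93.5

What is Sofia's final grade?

Case studies: drop 64.5, 69 → average of remaining 4 = 363.5/4 = 90.875
Weighted total:
  Case studies 90.875 × 0.13 = 11.81375
  Portfolio 94 × 0.15 = 14.1
  Term project 77.5 × 0.41 = 31.775
  Lab reports 93.5 × 0.31 = 28.985
Sum = 86.67375
86.67375 is ≥ 83 and < 87 → B

B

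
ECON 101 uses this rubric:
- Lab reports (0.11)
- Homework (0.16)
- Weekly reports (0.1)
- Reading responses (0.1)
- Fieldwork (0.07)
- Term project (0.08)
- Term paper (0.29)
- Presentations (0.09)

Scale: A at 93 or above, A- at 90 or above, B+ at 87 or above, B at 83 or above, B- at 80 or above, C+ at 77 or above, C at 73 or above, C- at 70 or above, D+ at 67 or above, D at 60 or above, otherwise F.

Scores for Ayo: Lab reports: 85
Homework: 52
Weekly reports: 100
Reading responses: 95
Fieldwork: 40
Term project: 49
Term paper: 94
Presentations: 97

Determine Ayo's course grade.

C+

Weighted total:
  Lab reports 85 × 0.11 = 9.35
  Homework 52 × 0.16 = 8.32
  Weekly reports 100 × 0.1 = 10
  Reading responses 95 × 0.1 = 9.5
  Fieldwork 40 × 0.07 = 2.8
  Term project 49 × 0.08 = 3.92
  Term paper 94 × 0.29 = 27.26
  Presentations 97 × 0.09 = 8.73
Sum = 79.88
79.88 is ≥ 77 and < 80 → C+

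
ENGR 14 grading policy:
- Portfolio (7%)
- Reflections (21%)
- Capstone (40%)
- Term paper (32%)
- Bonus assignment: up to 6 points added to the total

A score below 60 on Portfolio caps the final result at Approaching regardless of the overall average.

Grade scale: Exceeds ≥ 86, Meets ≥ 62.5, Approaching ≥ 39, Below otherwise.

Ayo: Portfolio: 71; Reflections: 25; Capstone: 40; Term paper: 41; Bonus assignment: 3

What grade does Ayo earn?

Approaching

Portfolio score 71 ≥ 60: minimum met.
Weighted total:
  Portfolio 71 × 0.07 = 4.97
  Reflections 25 × 0.21 = 5.25
  Capstone 40 × 0.4 = 16
  Term paper 41 × 0.32 = 13.12
Sum = 39.34
Bonus assignment: 39.34 + 3 = 42.34
42.34 is ≥ 39 and < 62.5 → Approaching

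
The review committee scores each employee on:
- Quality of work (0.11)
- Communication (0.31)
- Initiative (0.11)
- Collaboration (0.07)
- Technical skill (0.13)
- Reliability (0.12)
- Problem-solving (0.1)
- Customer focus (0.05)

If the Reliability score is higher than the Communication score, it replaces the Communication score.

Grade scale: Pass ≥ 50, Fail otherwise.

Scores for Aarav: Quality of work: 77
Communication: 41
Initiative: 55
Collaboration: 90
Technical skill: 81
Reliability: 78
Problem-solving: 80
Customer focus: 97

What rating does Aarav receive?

Pass

Reliability (78) > Communication (41), so Communication counts as 78.
Weighted total:
  Quality of work 77 × 0.11 = 8.47
  Communication 78 × 0.31 = 24.18
  Initiative 55 × 0.11 = 6.05
  Collaboration 90 × 0.07 = 6.3
  Technical skill 81 × 0.13 = 10.53
  Reliability 78 × 0.12 = 9.36
  Problem-solving 80 × 0.1 = 8
  Customer focus 97 × 0.05 = 4.85
Sum = 77.74
77.74 ≥ 50 → Pass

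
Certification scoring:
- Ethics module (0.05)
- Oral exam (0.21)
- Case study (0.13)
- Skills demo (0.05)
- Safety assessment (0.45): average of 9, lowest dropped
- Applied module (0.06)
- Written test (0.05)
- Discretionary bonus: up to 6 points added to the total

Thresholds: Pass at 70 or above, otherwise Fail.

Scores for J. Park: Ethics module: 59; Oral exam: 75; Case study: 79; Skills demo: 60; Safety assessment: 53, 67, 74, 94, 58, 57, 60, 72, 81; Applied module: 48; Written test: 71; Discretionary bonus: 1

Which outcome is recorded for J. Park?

Pass

Safety assessment: drop 53 → average of remaining 8 = 563/8 = 70.375
Weighted total:
  Ethics module 59 × 0.05 = 2.95
  Oral exam 75 × 0.21 = 15.75
  Case study 79 × 0.13 = 10.27
  Skills demo 60 × 0.05 = 3
  Safety assessment 70.375 × 0.45 = 31.66875
  Applied module 48 × 0.06 = 2.88
  Written test 71 × 0.05 = 3.55
Sum = 70.06875
Discretionary bonus: 70.06875 + 1 = 71.06875
71.06875 ≥ 70 → Pass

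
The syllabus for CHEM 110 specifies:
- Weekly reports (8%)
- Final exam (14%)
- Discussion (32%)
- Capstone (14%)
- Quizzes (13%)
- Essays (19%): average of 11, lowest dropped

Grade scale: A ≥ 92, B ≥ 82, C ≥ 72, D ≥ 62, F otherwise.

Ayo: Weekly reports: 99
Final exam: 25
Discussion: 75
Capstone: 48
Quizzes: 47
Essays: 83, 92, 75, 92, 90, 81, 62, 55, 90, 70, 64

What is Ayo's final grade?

D

Essays: drop 55 → average of remaining 10 = 799/10 = 79.9
Weighted total:
  Weekly reports 99 × 0.08 = 7.92
  Final exam 25 × 0.14 = 3.5
  Discussion 75 × 0.32 = 24
  Capstone 48 × 0.14 = 6.72
  Quizzes 47 × 0.13 = 6.11
  Essays 79.9 × 0.19 = 15.181
Sum = 63.431
63.431 is ≥ 62 and < 72 → D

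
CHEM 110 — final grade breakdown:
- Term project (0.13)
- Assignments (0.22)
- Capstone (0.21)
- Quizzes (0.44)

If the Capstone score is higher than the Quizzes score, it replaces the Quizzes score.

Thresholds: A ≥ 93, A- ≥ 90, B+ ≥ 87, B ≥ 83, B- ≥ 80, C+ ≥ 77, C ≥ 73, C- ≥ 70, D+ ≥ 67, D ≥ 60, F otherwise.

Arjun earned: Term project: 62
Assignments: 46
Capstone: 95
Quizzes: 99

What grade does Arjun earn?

Capstone (95) ≤ Quizzes (99), so Quizzes stays at 99.
Weighted total:
  Term project 62 × 0.13 = 8.06
  Assignments 46 × 0.22 = 10.12
  Capstone 95 × 0.21 = 19.95
  Quizzes 99 × 0.44 = 43.56
Sum = 81.69
81.69 is ≥ 80 and < 83 → B-

B-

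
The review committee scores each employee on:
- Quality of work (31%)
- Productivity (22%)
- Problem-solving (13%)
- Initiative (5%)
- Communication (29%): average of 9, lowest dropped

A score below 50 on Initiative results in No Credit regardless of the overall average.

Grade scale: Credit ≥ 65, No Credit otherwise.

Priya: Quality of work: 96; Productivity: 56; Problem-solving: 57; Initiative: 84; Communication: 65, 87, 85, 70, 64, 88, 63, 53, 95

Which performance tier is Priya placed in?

Credit

Communication: drop 53 → average of remaining 8 = 617/8 = 77.125
Initiative score 84 ≥ 50: minimum met.
Weighted total:
  Quality of work 96 × 0.31 = 29.76
  Productivity 56 × 0.22 = 12.32
  Problem-solving 57 × 0.13 = 7.41
  Initiative 84 × 0.05 = 4.2
  Communication 77.125 × 0.29 = 22.36625
Sum = 76.05625
76.05625 ≥ 65 → Credit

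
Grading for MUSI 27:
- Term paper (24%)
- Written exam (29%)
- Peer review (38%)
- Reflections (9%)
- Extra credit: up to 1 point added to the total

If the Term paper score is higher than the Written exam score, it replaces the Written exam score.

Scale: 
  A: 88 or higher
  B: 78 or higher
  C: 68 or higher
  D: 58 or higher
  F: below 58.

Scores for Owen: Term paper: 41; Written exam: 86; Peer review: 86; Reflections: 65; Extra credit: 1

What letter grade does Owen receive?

Term paper (41) ≤ Written exam (86), so Written exam stays at 86.
Weighted total:
  Term paper 41 × 0.24 = 9.84
  Written exam 86 × 0.29 = 24.94
  Peer review 86 × 0.38 = 32.68
  Reflections 65 × 0.09 = 5.85
Sum = 73.31
Extra credit: 73.31 + 1 = 74.31
74.31 is ≥ 68 and < 78 → C

C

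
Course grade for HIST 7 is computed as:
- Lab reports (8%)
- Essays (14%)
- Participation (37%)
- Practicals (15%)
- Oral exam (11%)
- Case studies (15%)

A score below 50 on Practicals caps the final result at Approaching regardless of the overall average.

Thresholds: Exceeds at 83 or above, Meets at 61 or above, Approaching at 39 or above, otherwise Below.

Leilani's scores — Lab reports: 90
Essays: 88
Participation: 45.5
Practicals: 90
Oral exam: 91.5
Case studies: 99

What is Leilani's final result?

Practicals score 90 ≥ 50: minimum met.
Weighted total:
  Lab reports 90 × 0.08 = 7.2
  Essays 88 × 0.14 = 12.32
  Participation 45.5 × 0.37 = 16.835
  Practicals 90 × 0.15 = 13.5
  Oral exam 91.5 × 0.11 = 10.065
  Case studies 99 × 0.15 = 14.85
Sum = 74.77
74.77 is ≥ 61 and < 83 → Meets

Meets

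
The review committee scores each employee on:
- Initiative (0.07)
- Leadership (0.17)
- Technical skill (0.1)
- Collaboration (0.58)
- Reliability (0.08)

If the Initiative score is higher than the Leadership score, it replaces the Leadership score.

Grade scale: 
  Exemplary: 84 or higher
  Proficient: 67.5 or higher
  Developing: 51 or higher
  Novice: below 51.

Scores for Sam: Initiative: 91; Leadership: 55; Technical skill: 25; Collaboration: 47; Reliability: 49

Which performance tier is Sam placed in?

Developing

Initiative (91) > Leadership (55), so Leadership counts as 91.
Weighted total:
  Initiative 91 × 0.07 = 6.37
  Leadership 91 × 0.17 = 15.47
  Technical skill 25 × 0.1 = 2.5
  Collaboration 47 × 0.58 = 27.26
  Reliability 49 × 0.08 = 3.92
Sum = 55.52
55.52 is ≥ 51 and < 67.5 → Developing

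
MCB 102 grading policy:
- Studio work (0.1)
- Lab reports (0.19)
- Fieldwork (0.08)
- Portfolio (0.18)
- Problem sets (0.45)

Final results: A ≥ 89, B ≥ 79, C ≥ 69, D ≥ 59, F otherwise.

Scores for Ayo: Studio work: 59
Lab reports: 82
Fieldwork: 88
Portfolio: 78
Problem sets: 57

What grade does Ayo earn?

D

Weighted total:
  Studio work 59 × 0.1 = 5.9
  Lab reports 82 × 0.19 = 15.58
  Fieldwork 88 × 0.08 = 7.04
  Portfolio 78 × 0.18 = 14.04
  Problem sets 57 × 0.45 = 25.65
Sum = 68.21
68.21 is ≥ 59 and < 69 → D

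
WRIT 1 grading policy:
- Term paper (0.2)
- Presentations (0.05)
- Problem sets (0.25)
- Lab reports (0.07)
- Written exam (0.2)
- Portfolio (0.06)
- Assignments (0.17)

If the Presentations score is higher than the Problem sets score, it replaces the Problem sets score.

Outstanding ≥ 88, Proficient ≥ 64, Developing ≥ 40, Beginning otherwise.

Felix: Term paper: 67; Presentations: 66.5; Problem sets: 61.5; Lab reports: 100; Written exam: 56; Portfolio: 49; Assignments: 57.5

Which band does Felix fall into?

Presentations (66.5) > Problem sets (61.5), so Problem sets counts as 66.5.
Weighted total:
  Term paper 67 × 0.2 = 13.4
  Presentations 66.5 × 0.05 = 3.325
  Problem sets 66.5 × 0.25 = 16.625
  Lab reports 100 × 0.07 = 7
  Written exam 56 × 0.2 = 11.2
  Portfolio 49 × 0.06 = 2.94
  Assignments 57.5 × 0.17 = 9.775
Sum = 64.265
64.265 is ≥ 64 and < 88 → Proficient

Proficient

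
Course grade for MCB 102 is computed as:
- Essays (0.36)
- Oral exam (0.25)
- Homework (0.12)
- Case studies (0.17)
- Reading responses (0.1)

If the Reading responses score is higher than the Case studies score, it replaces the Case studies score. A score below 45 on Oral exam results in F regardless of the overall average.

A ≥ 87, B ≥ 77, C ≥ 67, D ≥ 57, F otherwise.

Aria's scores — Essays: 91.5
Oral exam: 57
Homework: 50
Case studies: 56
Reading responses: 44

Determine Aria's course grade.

C

Reading responses (44) ≤ Case studies (56), so Case studies stays at 56.
Oral exam score 57 ≥ 45: minimum met.
Weighted total:
  Essays 91.5 × 0.36 = 32.94
  Oral exam 57 × 0.25 = 14.25
  Homework 50 × 0.12 = 6
  Case studies 56 × 0.17 = 9.52
  Reading responses 44 × 0.1 = 4.4
Sum = 67.11
67.11 is ≥ 67 and < 77 → C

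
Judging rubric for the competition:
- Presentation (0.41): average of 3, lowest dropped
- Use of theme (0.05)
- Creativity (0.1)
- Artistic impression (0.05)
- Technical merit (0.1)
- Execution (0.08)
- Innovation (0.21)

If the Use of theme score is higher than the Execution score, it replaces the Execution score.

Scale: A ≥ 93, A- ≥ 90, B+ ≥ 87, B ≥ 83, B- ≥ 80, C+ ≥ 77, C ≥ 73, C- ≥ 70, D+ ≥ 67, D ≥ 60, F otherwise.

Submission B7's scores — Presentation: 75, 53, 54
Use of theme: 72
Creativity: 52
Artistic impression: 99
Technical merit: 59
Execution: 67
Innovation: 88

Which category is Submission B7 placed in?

C-

Presentation: drop 53 → average of remaining 2 = 129/2 = 64.5
Use of theme (72) > Execution (67), so Execution counts as 72.
Weighted total:
  Presentation 64.5 × 0.41 = 26.445
  Use of theme 72 × 0.05 = 3.6
  Creativity 52 × 0.1 = 5.2
  Artistic impression 99 × 0.05 = 4.95
  Technical merit 59 × 0.1 = 5.9
  Execution 72 × 0.08 = 5.76
  Innovation 88 × 0.21 = 18.48
Sum = 70.335
70.335 is ≥ 70 and < 73 → C-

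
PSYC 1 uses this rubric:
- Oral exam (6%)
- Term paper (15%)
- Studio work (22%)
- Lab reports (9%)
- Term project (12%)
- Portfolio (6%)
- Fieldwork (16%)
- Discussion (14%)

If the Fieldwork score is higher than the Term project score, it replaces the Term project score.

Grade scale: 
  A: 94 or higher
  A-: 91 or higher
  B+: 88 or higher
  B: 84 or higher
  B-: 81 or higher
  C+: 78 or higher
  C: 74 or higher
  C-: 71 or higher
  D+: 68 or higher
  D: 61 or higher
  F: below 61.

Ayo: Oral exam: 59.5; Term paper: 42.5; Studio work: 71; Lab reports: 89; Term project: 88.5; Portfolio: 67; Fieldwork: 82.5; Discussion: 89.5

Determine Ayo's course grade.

C-

Fieldwork (82.5) ≤ Term project (88.5), so Term project stays at 88.5.
Weighted total:
  Oral exam 59.5 × 0.06 = 3.57
  Term paper 42.5 × 0.15 = 6.375
  Studio work 71 × 0.22 = 15.62
  Lab reports 89 × 0.09 = 8.01
  Term project 88.5 × 0.12 = 10.62
  Portfolio 67 × 0.06 = 4.02
  Fieldwork 82.5 × 0.16 = 13.2
  Discussion 89.5 × 0.14 = 12.53
Sum = 73.945
73.945 is ≥ 71 and < 74 → C-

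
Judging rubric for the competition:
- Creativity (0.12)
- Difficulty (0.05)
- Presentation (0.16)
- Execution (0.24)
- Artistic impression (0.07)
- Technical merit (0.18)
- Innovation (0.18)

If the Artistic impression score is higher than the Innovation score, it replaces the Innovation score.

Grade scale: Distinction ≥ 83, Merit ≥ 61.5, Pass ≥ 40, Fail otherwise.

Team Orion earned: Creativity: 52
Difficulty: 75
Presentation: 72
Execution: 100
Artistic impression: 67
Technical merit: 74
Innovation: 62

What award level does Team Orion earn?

Merit

Artistic impression (67) > Innovation (62), so Innovation counts as 67.
Weighted total:
  Creativity 52 × 0.12 = 6.24
  Difficulty 75 × 0.05 = 3.75
  Presentation 72 × 0.16 = 11.52
  Execution 100 × 0.24 = 24
  Artistic impression 67 × 0.07 = 4.69
  Technical merit 74 × 0.18 = 13.32
  Innovation 67 × 0.18 = 12.06
Sum = 75.58
75.58 is ≥ 61.5 and < 83 → Merit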